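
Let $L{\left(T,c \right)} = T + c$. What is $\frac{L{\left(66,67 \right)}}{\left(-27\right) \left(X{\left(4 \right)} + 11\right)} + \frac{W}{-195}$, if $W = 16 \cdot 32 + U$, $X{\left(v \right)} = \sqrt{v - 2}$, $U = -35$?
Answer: $- \frac{86566}{29835} + \frac{19 \sqrt{2}}{459} \approx -2.843$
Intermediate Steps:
$X{\left(v \right)} = \sqrt{-2 + v}$
$W = 477$ ($W = 16 \cdot 32 - 35 = 512 - 35 = 477$)
$\frac{L{\left(66,67 \right)}}{\left(-27\right) \left(X{\left(4 \right)} + 11\right)} + \frac{W}{-195} = \frac{66 + 67}{\left(-27\right) \left(\sqrt{-2 + 4} + 11\right)} + \frac{477}{-195} = \frac{133}{\left(-27\right) \left(\sqrt{2} + 11\right)} + 477 \left(- \frac{1}{195}\right) = \frac{133}{\left(-27\right) \left(11 + \sqrt{2}\right)} - \frac{159}{65} = \frac{133}{-297 - 27 \sqrt{2}} - \frac{159}{65} = - \frac{159}{65} + \frac{133}{-297 - 27 \sqrt{2}}$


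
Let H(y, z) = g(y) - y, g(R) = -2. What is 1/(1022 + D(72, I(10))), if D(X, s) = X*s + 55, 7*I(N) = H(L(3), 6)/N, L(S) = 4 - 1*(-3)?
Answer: 35/37371 ≈ 0.00093655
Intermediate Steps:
L(S) = 7 (L(S) = 4 + 3 = 7)
H(y, z) = -2 - y
I(N) = -9/(7*N) (I(N) = ((-2 - 1*7)/N)/7 = ((-2 - 7)/N)/7 = (-9/N)/7 = -9/(7*N))
D(X, s) = 55 + X*s
1/(1022 + D(72, I(10))) = 1/(1022 + (55 + 72*(-9/7/10))) = 1/(1022 + (55 + 72*(-9/7*⅒))) = 1/(1022 + (55 + 72*(-9/70))) = 1/(1022 + (55 - 324/35)) = 1/(1022 + 1601/35) = 1/(37371/35) = 35/37371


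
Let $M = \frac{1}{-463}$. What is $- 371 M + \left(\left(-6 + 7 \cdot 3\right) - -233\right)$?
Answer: $\frac{115195}{463} \approx 248.8$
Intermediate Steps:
$M = - \frac{1}{463} \approx -0.0021598$
$- 371 M + \left(\left(-6 + 7 \cdot 3\right) - -233\right) = \left(-371\right) \left(- \frac{1}{463}\right) + \left(\left(-6 + 7 \cdot 3\right) - -233\right) = \frac{371}{463} + \left(\left(-6 + 21\right) + 233\right) = \frac{371}{463} + \left(15 + 233\right) = \frac{371}{463} + 248 = \frac{115195}{463}$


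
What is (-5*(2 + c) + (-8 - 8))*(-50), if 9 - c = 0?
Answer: 3550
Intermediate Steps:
c = 9 (c = 9 - 1*0 = 9 + 0 = 9)
(-5*(2 + c) + (-8 - 8))*(-50) = (-5*(2 + 9) + (-8 - 8))*(-50) = (-5*11 - 16)*(-50) = (-55 - 16)*(-50) = -71*(-50) = 3550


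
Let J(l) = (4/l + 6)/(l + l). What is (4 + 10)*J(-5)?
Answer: -182/25 ≈ -7.2800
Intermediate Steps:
J(l) = (6 + 4/l)/(2*l) (J(l) = (6 + 4/l)/((2*l)) = (6 + 4/l)*(1/(2*l)) = (6 + 4/l)/(2*l))
(4 + 10)*J(-5) = (4 + 10)*((2 + 3*(-5))/(-5)**2) = 14*((2 - 15)/25) = 14*((1/25)*(-13)) = 14*(-13/25) = -182/25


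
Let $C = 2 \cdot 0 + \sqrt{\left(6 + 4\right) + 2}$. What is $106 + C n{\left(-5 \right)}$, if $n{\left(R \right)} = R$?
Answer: $106 - 10 \sqrt{3} \approx 88.679$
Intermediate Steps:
$C = 2 \sqrt{3}$ ($C = 0 + \sqrt{10 + 2} = 0 + \sqrt{12} = 0 + 2 \sqrt{3} = 2 \sqrt{3} \approx 3.4641$)
$106 + C n{\left(-5 \right)} = 106 + 2 \sqrt{3} \left(-5\right) = 106 - 10 \sqrt{3}$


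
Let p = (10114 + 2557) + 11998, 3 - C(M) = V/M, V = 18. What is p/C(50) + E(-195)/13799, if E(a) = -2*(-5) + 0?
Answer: 2836729645/303578 ≈ 9344.3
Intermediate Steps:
E(a) = 10 (E(a) = 10 + 0 = 10)
C(M) = 3 - 18/M
p = 24669 (p = 12671 + 11998 = 24669)
p/C(50) + E(-195)/13799 = 24669/(3 - 18/50) + 10/13799 = 24669/(3 - 18*1/50) + 10*(1/13799) = 24669/(3 - 9/25) + 10/13799 = 24669/(66/25) + 10/13799 = 24669*(25/66) + 10/13799 = 205575/22 + 10/13799 = 2836729645/303578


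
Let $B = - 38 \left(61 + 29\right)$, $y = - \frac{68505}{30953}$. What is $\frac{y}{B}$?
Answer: $\frac{4567}{7057284} \approx 0.00064713$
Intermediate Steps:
$y = - \frac{68505}{30953}$ ($y = \left(-68505\right) \frac{1}{30953} = - \frac{68505}{30953} \approx -2.2132$)
$B = -3420$ ($B = \left(-38\right) 90 = -3420$)
$\frac{y}{B} = - \frac{68505}{30953 \left(-3420\right)} = \left(- \frac{68505}{30953}\right) \left(- \frac{1}{3420}\right) = \frac{4567}{7057284}$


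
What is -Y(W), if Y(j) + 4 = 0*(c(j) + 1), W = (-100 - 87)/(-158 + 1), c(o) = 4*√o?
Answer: 4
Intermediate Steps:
W = 187/157 (W = -187/(-157) = -187*(-1/157) = 187/157 ≈ 1.1911)
Y(j) = -4 (Y(j) = -4 + 0*(4*√j + 1) = -4 + 0*(1 + 4*√j) = -4 + 0 = -4)
-Y(W) = -1*(-4) = 4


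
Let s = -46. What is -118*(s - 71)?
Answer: 13806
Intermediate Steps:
-118*(s - 71) = -118*(-46 - 71) = -118*(-117) = 13806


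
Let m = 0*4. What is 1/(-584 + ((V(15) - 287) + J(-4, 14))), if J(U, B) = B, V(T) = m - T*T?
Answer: -1/1082 ≈ -0.00092421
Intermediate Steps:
m = 0
V(T) = -T**2 (V(T) = 0 - T*T = 0 - T**2 = -T**2)
1/(-584 + ((V(15) - 287) + J(-4, 14))) = 1/(-584 + ((-1*15**2 - 287) + 14)) = 1/(-584 + ((-1*225 - 287) + 14)) = 1/(-584 + ((-225 - 287) + 14)) = 1/(-584 + (-512 + 14)) = 1/(-584 - 498) = 1/(-1082) = -1/1082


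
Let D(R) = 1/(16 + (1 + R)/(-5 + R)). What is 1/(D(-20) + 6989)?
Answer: 419/2928416 ≈ 0.00014308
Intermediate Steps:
D(R) = 1/(16 + (1 + R)/(-5 + R))
1/(D(-20) + 6989) = 1/((-5 - 20)/(-79 + 17*(-20)) + 6989) = 1/(-25/(-79 - 340) + 6989) = 1/(-25/(-419) + 6989) = 1/(-1/419*(-25) + 6989) = 1/(25/419 + 6989) = 1/(2928416/419) = 419/2928416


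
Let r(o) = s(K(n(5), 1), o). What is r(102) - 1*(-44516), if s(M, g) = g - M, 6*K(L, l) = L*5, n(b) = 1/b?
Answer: 267707/6 ≈ 44618.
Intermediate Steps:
n(b) = 1/b
K(L, l) = 5*L/6 (K(L, l) = (L*5)/6 = (5*L)/6 = 5*L/6)
r(o) = -⅙ + o (r(o) = o - 5/(6*5) = o - 1*⅙ = o - ⅙ = -⅙ + o)
r(102) - 1*(-44516) = (-⅙ + 102) - 1*(-44516) = 611/6 + 44516 = 267707/6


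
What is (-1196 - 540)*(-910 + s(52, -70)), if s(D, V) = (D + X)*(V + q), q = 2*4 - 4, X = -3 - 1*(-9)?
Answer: 8225168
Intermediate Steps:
X = 6 (X = -3 + 9 = 6)
q = 4 (q = 8 - 4 = 4)
s(D, V) = (4 + V)*(6 + D) (s(D, V) = (D + 6)*(V + 4) = (6 + D)*(4 + V) = (4 + V)*(6 + D))
(-1196 - 540)*(-910 + s(52, -70)) = (-1196 - 540)*(-910 + (24 + 4*52 + 6*(-70) + 52*(-70))) = -1736*(-910 + (24 + 208 - 420 - 3640)) = -1736*(-910 - 3828) = -1736*(-4738) = 8225168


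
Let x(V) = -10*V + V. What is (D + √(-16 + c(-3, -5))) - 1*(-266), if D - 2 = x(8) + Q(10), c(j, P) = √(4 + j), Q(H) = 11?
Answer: 207 + I*√15 ≈ 207.0 + 3.873*I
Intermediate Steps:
x(V) = -9*V
D = -59 (D = 2 + (-9*8 + 11) = 2 + (-72 + 11) = 2 - 61 = -59)
(D + √(-16 + c(-3, -5))) - 1*(-266) = (-59 + √(-16 + √(4 - 3))) - 1*(-266) = (-59 + √(-16 + √1)) + 266 = (-59 + √(-16 + 1)) + 266 = (-59 + √(-15)) + 266 = (-59 + I*√15) + 266 = 207 + I*√15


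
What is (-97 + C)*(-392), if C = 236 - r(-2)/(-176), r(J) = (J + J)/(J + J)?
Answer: -1198785/22 ≈ -54490.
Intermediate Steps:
r(J) = 1 (r(J) = (2*J)/((2*J)) = (2*J)*(1/(2*J)) = 1)
C = 41537/176 (C = 236 - 1/(-176) = 236 - (-1)/176 = 236 - 1*(-1/176) = 236 + 1/176 = 41537/176 ≈ 236.01)
(-97 + C)*(-392) = (-97 + 41537/176)*(-392) = (24465/176)*(-392) = -1198785/22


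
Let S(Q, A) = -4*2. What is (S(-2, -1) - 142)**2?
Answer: 22500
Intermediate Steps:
S(Q, A) = -8
(S(-2, -1) - 142)**2 = (-8 - 142)**2 = (-150)**2 = 22500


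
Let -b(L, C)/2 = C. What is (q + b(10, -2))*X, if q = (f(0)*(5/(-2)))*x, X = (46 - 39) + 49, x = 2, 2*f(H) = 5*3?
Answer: -1876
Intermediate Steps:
f(H) = 15/2 (f(H) = (5*3)/2 = (½)*15 = 15/2)
X = 56 (X = 7 + 49 = 56)
b(L, C) = -2*C
q = -75/2 (q = (15*(5/(-2))/2)*2 = (15*(5*(-½))/2)*2 = ((15/2)*(-5/2))*2 = -75/4*2 = -75/2 ≈ -37.500)
(q + b(10, -2))*X = (-75/2 - 2*(-2))*56 = (-75/2 + 4)*56 = -67/2*56 = -1876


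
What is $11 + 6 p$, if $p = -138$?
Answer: $-817$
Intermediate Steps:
$11 + 6 p = 11 + 6 \left(-138\right) = 11 - 828 = -817$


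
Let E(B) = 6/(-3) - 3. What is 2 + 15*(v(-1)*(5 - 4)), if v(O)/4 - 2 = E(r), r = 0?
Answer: -178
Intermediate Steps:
E(B) = -5 (E(B) = 6*(-⅓) - 3 = -2 - 3 = -5)
v(O) = -12 (v(O) = 8 + 4*(-5) = 8 - 20 = -12)
2 + 15*(v(-1)*(5 - 4)) = 2 + 15*(-12*(5 - 4)) = 2 + 15*(-12*1) = 2 + 15*(-12) = 2 - 180 = -178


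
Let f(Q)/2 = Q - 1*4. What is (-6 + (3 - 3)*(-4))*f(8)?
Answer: -48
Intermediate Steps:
f(Q) = -8 + 2*Q (f(Q) = 2*(Q - 1*4) = 2*(Q - 4) = 2*(-4 + Q) = -8 + 2*Q)
(-6 + (3 - 3)*(-4))*f(8) = (-6 + (3 - 3)*(-4))*(-8 + 2*8) = (-6 + 0*(-4))*(-8 + 16) = (-6 + 0)*8 = -6*8 = -48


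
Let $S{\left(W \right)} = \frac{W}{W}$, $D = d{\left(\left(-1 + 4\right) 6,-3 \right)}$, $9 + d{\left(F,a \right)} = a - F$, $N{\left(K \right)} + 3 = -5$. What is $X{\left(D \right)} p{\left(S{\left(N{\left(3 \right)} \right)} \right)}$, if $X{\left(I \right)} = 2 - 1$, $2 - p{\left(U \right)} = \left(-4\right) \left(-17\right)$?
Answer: $-66$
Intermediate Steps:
$N{\left(K \right)} = -8$ ($N{\left(K \right)} = -3 - 5 = -8$)
$d{\left(F,a \right)} = -9 + a - F$ ($d{\left(F,a \right)} = -9 - \left(F - a\right) = -9 + a - F$)
$D = -30$ ($D = -9 - 3 - \left(-1 + 4\right) 6 = -9 - 3 - 3 \cdot 6 = -9 - 3 - 18 = -30$)
$S{\left(W \right)} = 1$
$p{\left(U \right)} = -66$ ($p{\left(U \right)} = 2 - \left(-4\right) \left(-17\right) = 2 - 68 = -66$)
$X{\left(I \right)} = 1$
$X{\left(D \right)} p{\left(S{\left(N{\left(3 \right)} \right)} \right)} = 1 \left(-66\right) = -66$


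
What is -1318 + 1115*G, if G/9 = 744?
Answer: 7464722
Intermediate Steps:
G = 6696 (G = 9*744 = 6696)
-1318 + 1115*G = -1318 + 1115*6696 = -1318 + 7466040 = 7464722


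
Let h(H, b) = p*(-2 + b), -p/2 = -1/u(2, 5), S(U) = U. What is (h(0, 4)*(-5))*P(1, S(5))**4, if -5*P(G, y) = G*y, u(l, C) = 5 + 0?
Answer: -4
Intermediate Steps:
u(l, C) = 5
P(G, y) = -G*y/5
p = 2/5 (p = -(-2)/5 = -2*(-1/5) = 2/5 ≈ 0.40000)
h(H, b) = -4/5 + 2*b/5 (h(H, b) = 2*(-2 + b)/5 = -4/5 + 2*b/5)
(h(0, 4)*(-5))*P(1, S(5))**4 = ((-4/5 + (2/5)*4)*(-5))*(-1/5*1*5)**4 = ((-4/5 + 8/5)*(-5))*(-1)**4 = ((4/5)*(-5))*1 = -4*1 = -4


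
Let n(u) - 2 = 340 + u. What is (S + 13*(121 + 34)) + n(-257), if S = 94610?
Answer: 96710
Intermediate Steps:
n(u) = 342 + u (n(u) = 2 + (340 + u) = 342 + u)
(S + 13*(121 + 34)) + n(-257) = (94610 + 13*(121 + 34)) + (342 - 257) = (94610 + 13*155) + 85 = (94610 + 2015) + 85 = 96625 + 85 = 96710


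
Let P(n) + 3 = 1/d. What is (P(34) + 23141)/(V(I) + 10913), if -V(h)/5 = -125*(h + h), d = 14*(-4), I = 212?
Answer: 431909/5150376 ≈ 0.083860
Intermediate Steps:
d = -56
V(h) = 1250*h (V(h) = -(-625)*(h + h) = -(-625)*2*h = -(-1250)*h = 1250*h)
P(n) = -169/56 (P(n) = -3 + 1/(-56) = -3 - 1/56 = -169/56)
(P(34) + 23141)/(V(I) + 10913) = (-169/56 + 23141)/(1250*212 + 10913) = 1295727/(56*(265000 + 10913)) = (1295727/56)/275913 = (1295727/56)*(1/275913) = 431909/5150376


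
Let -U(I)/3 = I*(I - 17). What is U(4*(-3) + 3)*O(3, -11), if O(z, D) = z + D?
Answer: 5616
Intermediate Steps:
O(z, D) = D + z
U(I) = -3*I*(-17 + I) (U(I) = -3*I*(I - 17) = -3*I*(-17 + I))
U(4*(-3) + 3)*O(3, -11) = (3*(4*(-3) + 3)*(17 - (4*(-3) + 3)))*(-11 + 3) = (3*(-12 + 3)*(17 - (-12 + 3)))*(-8) = (3*(-9)*(17 - 1*(-9)))*(-8) = (3*(-9)*(17 + 9))*(-8) = (3*(-9)*26)*(-8) = -702*(-8) = 5616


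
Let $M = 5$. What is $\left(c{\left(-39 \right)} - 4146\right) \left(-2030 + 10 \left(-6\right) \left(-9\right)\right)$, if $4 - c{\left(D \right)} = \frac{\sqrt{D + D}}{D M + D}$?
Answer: $6171580 - \frac{745 i \sqrt{78}}{117} \approx 6.1716 \cdot 10^{6} - 56.236 i$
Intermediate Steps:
$c{\left(D \right)} = 4 - \frac{\sqrt{2}}{6 \sqrt{D}}$ ($c{\left(D \right)} = 4 - \frac{\sqrt{D + D}}{D 5 + D} = 4 - \frac{\sqrt{2 D}}{5 D + D} = 4 - \frac{\sqrt{2} \sqrt{D}}{6 D} = 4 - \sqrt{2} \sqrt{D} \frac{1}{6 D} = 4 - \frac{\sqrt{2}}{6 \sqrt{D}}$)
$\left(c{\left(-39 \right)} - 4146\right) \left(-2030 + 10 \left(-6\right) \left(-9\right)\right) = \left(\left(4 - \frac{\sqrt{2}}{6 i \sqrt{39}}\right) - 4146\right) \left(-2030 + 10 \left(-6\right) \left(-9\right)\right) = \left(\left(4 - \frac{\sqrt{2} \left(- \frac{i \sqrt{39}}{39}\right)}{6}\right) - 4146\right) \left(-2030 - -540\right) = \left(\left(4 + \frac{i \sqrt{78}}{234}\right) - 4146\right) \left(-2030 + 540\right) = \left(-4142 + \frac{i \sqrt{78}}{234}\right) \left(-1490\right) = 6171580 - \frac{745 i \sqrt{78}}{117}$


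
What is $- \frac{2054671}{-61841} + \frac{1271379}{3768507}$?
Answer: $\frac{2607221798312}{77682747129} \approx 33.562$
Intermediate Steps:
$- \frac{2054671}{-61841} + \frac{1271379}{3768507} = \left(-2054671\right) \left(- \frac{1}{61841}\right) + 1271379 \cdot \frac{1}{3768507} = \frac{2054671}{61841} + \frac{423793}{1256169} = \frac{2607221798312}{77682747129}$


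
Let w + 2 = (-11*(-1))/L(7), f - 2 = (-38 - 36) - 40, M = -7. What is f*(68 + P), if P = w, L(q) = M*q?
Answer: -51568/7 ≈ -7366.9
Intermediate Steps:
L(q) = -7*q
f = -112 (f = 2 + ((-38 - 36) - 40) = 2 + (-74 - 40) = 2 - 114 = -112)
w = -109/49 (w = -2 + (-11*(-1))/((-7*7)) = -2 + 11/(-49) = -2 + 11*(-1/49) = -2 - 11/49 = -109/49 ≈ -2.2245)
P = -109/49 ≈ -2.2245
f*(68 + P) = -112*(68 - 109/49) = -112*3223/49 = -51568/7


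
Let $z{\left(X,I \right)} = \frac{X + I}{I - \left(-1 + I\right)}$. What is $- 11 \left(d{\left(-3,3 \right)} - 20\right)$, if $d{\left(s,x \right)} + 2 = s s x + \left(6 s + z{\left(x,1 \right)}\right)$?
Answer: $99$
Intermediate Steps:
$z{\left(X,I \right)} = I + X$ ($z{\left(X,I \right)} = \frac{I + X}{1} = \left(I + X\right) 1 = I + X$)
$d{\left(s,x \right)} = -1 + x + 6 s + x s^{2}$ ($d{\left(s,x \right)} = -2 + \left(s s x + \left(6 s + \left(1 + x\right)\right)\right) = -2 + \left(s^{2} x + \left(1 + x + 6 s\right)\right) = -2 + \left(x s^{2} + \left(1 + x + 6 s\right)\right) = -2 + \left(1 + x + 6 s + x s^{2}\right) = -1 + x + 6 s + x s^{2}$)
$- 11 \left(d{\left(-3,3 \right)} - 20\right) = - 11 \left(\left(-1 + 3 + 6 \left(-3\right) + 3 \left(-3\right)^{2}\right) - 20\right) = - 11 \left(\left(-1 + 3 - 18 + 3 \cdot 9\right) - 20\right) = - 11 \left(\left(-1 + 3 - 18 + 27\right) - 20\right) = - 11 \left(11 - 20\right) = \left(-11\right) \left(-9\right) = 99$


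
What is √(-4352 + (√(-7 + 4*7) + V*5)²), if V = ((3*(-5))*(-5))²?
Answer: √(791011294 + 56250*√21) ≈ 28130.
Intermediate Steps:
V = 5625 (V = (-15*(-5))² = 75² = 5625)
√(-4352 + (√(-7 + 4*7) + V*5)²) = √(-4352 + (√(-7 + 4*7) + 5625*5)²) = √(-4352 + (√(-7 + 28) + 28125)²) = √(-4352 + (√21 + 28125)²) = √(-4352 + (28125 + √21)²)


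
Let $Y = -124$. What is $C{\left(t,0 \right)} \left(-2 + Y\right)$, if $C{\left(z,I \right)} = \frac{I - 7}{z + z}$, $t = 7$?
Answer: $63$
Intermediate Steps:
$C{\left(z,I \right)} = \frac{-7 + I}{2 z}$
$C{\left(t,0 \right)} \left(-2 + Y\right) = \frac{-7 + 0}{2 \cdot 7} \left(-2 - 124\right) = \frac{1}{2} \cdot \frac{1}{7} \left(-7\right) \left(-126\right) = \left(- \frac{1}{2}\right) \left(-126\right) = 63$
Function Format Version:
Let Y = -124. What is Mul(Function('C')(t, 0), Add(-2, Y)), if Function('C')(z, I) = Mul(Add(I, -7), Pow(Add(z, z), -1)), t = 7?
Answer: 63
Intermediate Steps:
Function('C')(z, I) = Mul(Rational(1, 2), Pow(z, -1), Add(-7, I)) (Function('C')(z, I) = Mul(Add(-7, I), Pow(Mul(2, z), -1)) = Mul(Add(-7, I), Mul(Rational(1, 2), Pow(z, -1))) = Mul(Rational(1, 2), Pow(z, -1), Add(-7, I)))
Mul(Function('C')(t, 0), Add(-2, Y)) = Mul(Mul(Rational(1, 2), Pow(7, -1), Add(-7, 0)), Add(-2, -124)) = Mul(Mul(Rational(1, 2), Rational(1, 7), -7), -126) = Mul(Rational(-1, 2), -126) = 63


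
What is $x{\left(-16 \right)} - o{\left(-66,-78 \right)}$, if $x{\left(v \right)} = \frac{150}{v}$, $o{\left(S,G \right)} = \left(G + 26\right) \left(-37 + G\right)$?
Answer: $- \frac{47915}{8} \approx -5989.4$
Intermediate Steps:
$o{\left(S,G \right)} = \left(-37 + G\right) \left(26 + G\right)$ ($o{\left(S,G \right)} = \left(26 + G\right) \left(-37 + G\right) = \left(-37 + G\right) \left(26 + G\right)$)
$x{\left(-16 \right)} - o{\left(-66,-78 \right)} = \frac{150}{-16} - \left(-962 + \left(-78\right)^{2} - -858\right) = 150 \left(- \frac{1}{16}\right) - \left(-962 + 6084 + 858\right) = - \frac{75}{8} - 5980 = - \frac{47915}{8}$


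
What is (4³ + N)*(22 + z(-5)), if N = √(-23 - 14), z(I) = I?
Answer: 1088 + 17*I*√37 ≈ 1088.0 + 103.41*I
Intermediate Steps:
N = I*√37 (N = √(-37) = I*√37 ≈ 6.0828*I)
(4³ + N)*(22 + z(-5)) = (4³ + I*√37)*(22 - 5) = (64 + I*√37)*17 = 1088 + 17*I*√37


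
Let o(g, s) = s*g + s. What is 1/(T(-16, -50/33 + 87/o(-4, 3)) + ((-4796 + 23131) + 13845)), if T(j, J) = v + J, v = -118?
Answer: 11/352559 ≈ 3.1200e-5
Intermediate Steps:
o(g, s) = s + g*s (o(g, s) = g*s + s = s + g*s)
T(j, J) = -118 + J
1/(T(-16, -50/33 + 87/o(-4, 3)) + ((-4796 + 23131) + 13845)) = 1/((-118 + (-50/33 + 87/((3*(1 - 4))))) + ((-4796 + 23131) + 13845)) = 1/((-118 + (-50*1/33 + 87/((3*(-3))))) + (18335 + 13845)) = 1/((-118 + (-50/33 + 87/(-9))) + 32180) = 1/((-118 + (-50/33 + 87*(-1/9))) + 32180) = 1/((-118 + (-50/33 - 29/3)) + 32180) = 1/((-118 - 123/11) + 32180) = 1/(-1421/11 + 32180) = 1/(352559/11) = 11/352559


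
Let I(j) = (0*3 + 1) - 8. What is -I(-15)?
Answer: 7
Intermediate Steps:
I(j) = -7 (I(j) = (0 + 1) - 8 = 1 - 8 = -7)
-I(-15) = -1*(-7) = 7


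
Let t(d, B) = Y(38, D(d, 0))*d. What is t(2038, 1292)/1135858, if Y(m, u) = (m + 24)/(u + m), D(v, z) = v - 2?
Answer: 31589/588942373 ≈ 5.3637e-5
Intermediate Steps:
D(v, z) = -2 + v
Y(m, u) = (24 + m)/(m + u)
t(d, B) = 62*d/(36 + d) (t(d, B) = ((24 + 38)/(38 + (-2 + d)))*d = (62/(36 + d))*d = 62*d/(36 + d))
t(2038, 1292)/1135858 = (62*2038/(36 + 2038))/1135858 = (62*2038/2074)*(1/1135858) = (62*2038*(1/2074))*(1/1135858) = (63178/1037)*(1/1135858) = 31589/588942373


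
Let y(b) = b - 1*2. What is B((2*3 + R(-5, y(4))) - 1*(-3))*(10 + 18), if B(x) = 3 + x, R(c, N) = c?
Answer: 196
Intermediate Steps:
y(b) = -2 + b (y(b) = b - 2 = -2 + b)
B((2*3 + R(-5, y(4))) - 1*(-3))*(10 + 18) = (3 + ((2*3 - 5) - 1*(-3)))*(10 + 18) = (3 + ((6 - 5) + 3))*28 = (3 + (1 + 3))*28 = (3 + 4)*28 = 7*28 = 196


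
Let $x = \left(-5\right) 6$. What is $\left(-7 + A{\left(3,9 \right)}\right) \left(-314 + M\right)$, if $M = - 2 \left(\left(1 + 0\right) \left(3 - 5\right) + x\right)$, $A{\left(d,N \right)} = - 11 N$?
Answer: $26500$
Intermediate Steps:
$x = -30$
$M = 64$ ($M = - 2 \left(\left(1 + 0\right) \left(3 - 5\right) - 30\right) = - 2 \left(1 \left(-2\right) - 30\right) = - 2 \left(-2 - 30\right) = \left(-2\right) \left(-32\right) = 64$)
$\left(-7 + A{\left(3,9 \right)}\right) \left(-314 + M\right) = \left(-7 - 99\right) \left(-314 + 64\right) = \left(-7 - 99\right) \left(-250\right) = \left(-106\right) \left(-250\right) = 26500$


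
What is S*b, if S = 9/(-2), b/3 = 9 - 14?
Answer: 135/2 ≈ 67.500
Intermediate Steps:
b = -15 (b = 3*(9 - 14) = 3*(-5) = -15)
S = -9/2 (S = 9*(-1/2) = -9/2 ≈ -4.5000)
S*b = -9/2*(-15) = 135/2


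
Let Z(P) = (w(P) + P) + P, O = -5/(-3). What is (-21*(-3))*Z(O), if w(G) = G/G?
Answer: 273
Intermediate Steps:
O = 5/3 (O = -5*(-⅓) = 5/3 ≈ 1.6667)
w(G) = 1
Z(P) = 1 + 2*P (Z(P) = (1 + P) + P = 1 + 2*P)
(-21*(-3))*Z(O) = (-21*(-3))*(1 + 2*(5/3)) = 63*(1 + 10/3) = 63*(13/3) = 273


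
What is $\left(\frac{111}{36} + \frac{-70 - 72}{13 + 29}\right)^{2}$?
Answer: $\frac{625}{7056} \approx 0.088577$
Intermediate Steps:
$\left(\frac{111}{36} + \frac{-70 - 72}{13 + 29}\right)^{2} = \left(111 \cdot \frac{1}{36} - \frac{142}{42}\right)^{2} = \left(\frac{37}{12} - \frac{71}{21}\right)^{2} = \left(- \frac{25}{84}\right)^{2} = \frac{625}{7056}$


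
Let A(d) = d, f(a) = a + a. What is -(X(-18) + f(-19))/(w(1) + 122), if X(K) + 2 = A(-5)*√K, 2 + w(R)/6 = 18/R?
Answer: 20/109 + 15*I*√2/218 ≈ 0.18349 + 0.097308*I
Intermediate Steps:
f(a) = 2*a
w(R) = -12 + 108/R (w(R) = -12 + 6*(18/R) = -12 + 108/R)
X(K) = -2 - 5*√K
-(X(-18) + f(-19))/(w(1) + 122) = -((-2 - 15*I*√2) + 2*(-19))/((-12 + 108/1) + 122) = -((-2 - 15*I*√2) - 38)/((-12 + 108*1) + 122) = -((-2 - 15*I*√2) - 38)/((-12 + 108) + 122) = -(-40 - 15*I*√2)/(96 + 122) = -(-40 - 15*I*√2)/218 = -(-20/109 - 15*I*√2/218) = 20/109 + 15*I*√2/218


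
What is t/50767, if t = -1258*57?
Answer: -71706/50767 ≈ -1.4125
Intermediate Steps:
t = -71706
t/50767 = -71706/50767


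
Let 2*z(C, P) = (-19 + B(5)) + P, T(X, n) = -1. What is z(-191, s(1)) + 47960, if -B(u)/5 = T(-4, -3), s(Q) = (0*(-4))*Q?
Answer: 47953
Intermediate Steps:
s(Q) = 0 (s(Q) = 0*Q = 0)
B(u) = 5 (B(u) = -5*(-1) = 5)
z(C, P) = -7 + P/2 (z(C, P) = ((-19 + 5) + P)/2 = (-14 + P)/2 = -7 + P/2)
z(-191, s(1)) + 47960 = (-7 + (½)*0) + 47960 = (-7 + 0) + 47960 = -7 + 47960 = 47953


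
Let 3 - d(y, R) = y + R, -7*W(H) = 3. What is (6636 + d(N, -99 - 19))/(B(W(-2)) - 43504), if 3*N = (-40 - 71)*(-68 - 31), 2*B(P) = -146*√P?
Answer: -942209632/13248202099 + 225862*I*√21/13248202099 ≈ -0.07112 + 7.8126e-5*I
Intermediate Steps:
W(H) = -3/7 (W(H) = -⅐*3 = -3/7)
B(P) = -73*√P (B(P) = (-146*√P)/2 = -73*√P)
N = 3663 (N = ((-40 - 71)*(-68 - 31))/3 = (-111*(-99))/3 = (⅓)*10989 = 3663)
d(y, R) = 3 - R - y (d(y, R) = 3 - (y + R) = 3 - (R + y) = 3 + (-R - y) = 3 - R - y)
(6636 + d(N, -99 - 19))/(B(W(-2)) - 43504) = (6636 + (3 - (-99 - 19) - 1*3663))/(-73*I*√21/7 - 43504) = (6636 + (3 - 1*(-118) - 3663))/(-73*I*√21/7 - 43504) = (6636 + (3 + 118 - 3663))/(-73*I*√21/7 - 43504) = (6636 - 3542)/(-43504 - 73*I*√21/7) = 3094/(-43504 - 73*I*√21/7)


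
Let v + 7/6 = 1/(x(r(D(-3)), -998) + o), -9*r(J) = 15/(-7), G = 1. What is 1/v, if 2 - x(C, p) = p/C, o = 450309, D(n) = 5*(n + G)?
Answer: -13635078/15907561 ≈ -0.85714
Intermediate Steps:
D(n) = 5 + 5*n (D(n) = 5*(n + 1) = 5*(1 + n) = 5 + 5*n)
r(J) = 5/21 (r(J) = -5/(3*(-7)) = -5*(-1)/(3*7) = -⅑*(-15/7) = 5/21)
x(C, p) = 2 - p/C
v = -15907561/13635078 (v = -7/6 + 1/((2 - 1*(-998)/5/21) + 450309) = -7/6 + 1/((2 - 1*(-998)*21/5) + 450309) = -7/6 + 1/((2 + 20958/5) + 450309) = -7/6 + 1/(20968/5 + 450309) = -7/6 + 1/(2272513/5) = -7/6 + 5/2272513 = -15907561/13635078 ≈ -1.1667)
1/v = 1/(-15907561/13635078) = -13635078/15907561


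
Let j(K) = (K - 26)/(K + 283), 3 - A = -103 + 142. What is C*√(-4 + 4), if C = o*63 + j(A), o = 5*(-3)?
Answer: 0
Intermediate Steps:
o = -15
A = -36 (A = 3 - (-103 + 142) = 3 - 1*39 = 3 - 39 = -36)
j(K) = (-26 + K)/(283 + K)
C = -233477/247 (C = -15*63 + (-26 - 36)/(283 - 36) = -945 - 62/247 = -233477/247 ≈ -945.25)
C*√(-4 + 4) = -233477*√(-4 + 4)/247 = -233477*√0/247 = -233477/247*0 = 0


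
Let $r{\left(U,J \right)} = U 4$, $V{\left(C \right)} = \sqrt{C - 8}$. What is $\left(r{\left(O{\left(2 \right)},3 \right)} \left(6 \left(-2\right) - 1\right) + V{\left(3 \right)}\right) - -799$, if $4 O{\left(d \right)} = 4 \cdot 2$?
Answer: $695 + i \sqrt{5} \approx 695.0 + 2.2361 i$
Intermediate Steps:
$O{\left(d \right)} = 2$ ($O{\left(d \right)} = \frac{4 \cdot 2}{4} = \frac{1}{4} \cdot 8 = 2$)
$V{\left(C \right)} = \sqrt{-8 + C}$
$r{\left(U,J \right)} = 4 U$
$\left(r{\left(O{\left(2 \right)},3 \right)} \left(6 \left(-2\right) - 1\right) + V{\left(3 \right)}\right) - -799 = \left(4 \cdot 2 \left(6 \left(-2\right) - 1\right) + \sqrt{-8 + 3}\right) - -799 = \left(8 \left(-12 - 1\right) + \sqrt{-5}\right) + 799 = \left(8 \left(-13\right) + i \sqrt{5}\right) + 799 = \left(-104 + i \sqrt{5}\right) + 799 = 695 + i \sqrt{5}$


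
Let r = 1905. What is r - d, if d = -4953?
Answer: 6858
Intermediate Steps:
r - d = 1905 - 1*(-4953) = 1905 + 4953 = 6858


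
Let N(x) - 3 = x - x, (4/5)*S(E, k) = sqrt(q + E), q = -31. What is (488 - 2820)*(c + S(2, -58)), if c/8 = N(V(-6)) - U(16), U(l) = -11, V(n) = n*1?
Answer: -261184 - 2915*I*sqrt(29) ≈ -2.6118e+5 - 15698.0*I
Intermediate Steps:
S(E, k) = 5*sqrt(-31 + E)/4
V(n) = n
N(x) = 3 (N(x) = 3 + (x - x) = 3 + 0 = 3)
c = 112 (c = 8*(3 - 1*(-11)) = 8*(3 + 11) = 8*14 = 112)
(488 - 2820)*(c + S(2, -58)) = (488 - 2820)*(112 + 5*sqrt(-31 + 2)/4) = -2332*(112 + 5*sqrt(-29)/4) = -2332*(112 + 5*(I*sqrt(29))/4) = -2332*(112 + 5*I*sqrt(29)/4) = -261184 - 2915*I*sqrt(29)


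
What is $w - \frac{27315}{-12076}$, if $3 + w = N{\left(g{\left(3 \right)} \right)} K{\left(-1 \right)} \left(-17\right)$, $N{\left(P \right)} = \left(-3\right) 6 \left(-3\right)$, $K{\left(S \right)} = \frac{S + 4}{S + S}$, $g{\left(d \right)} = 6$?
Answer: $\frac{16619739}{12076} \approx 1376.3$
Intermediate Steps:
$K{\left(S \right)} = \frac{4 + S}{2 S}$
$N{\left(P \right)} = 54$ ($N{\left(P \right)} = \left(-18\right) \left(-3\right) = 54$)
$w = 1374$ ($w = -3 + 54 \frac{4 - 1}{2 \left(-1\right)} \left(-17\right) = -3 + 54 \cdot \frac{1}{2} \left(-1\right) 3 \left(-17\right) = -3 + 54 \left(- \frac{3}{2}\right) \left(-17\right) = -3 - -1377 = -3 + 1377 = 1374$)
$w - \frac{27315}{-12076} = 1374 - \frac{27315}{-12076} = 1374 - - \frac{27315}{12076} = 1374 + \frac{27315}{12076} = \frac{16619739}{12076}$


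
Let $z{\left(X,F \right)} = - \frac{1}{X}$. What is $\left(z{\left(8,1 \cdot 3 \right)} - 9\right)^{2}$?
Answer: $\frac{5329}{64} \approx 83.266$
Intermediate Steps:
$\left(z{\left(8,1 \cdot 3 \right)} - 9\right)^{2} = \left(- \frac{1}{8} - 9\right)^{2} = \left(- \frac{73}{8}\right)^{2} = \frac{5329}{64}$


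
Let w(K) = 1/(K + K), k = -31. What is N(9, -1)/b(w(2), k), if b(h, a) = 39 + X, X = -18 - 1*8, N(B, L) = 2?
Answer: 2/13 ≈ 0.15385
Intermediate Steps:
X = -26 (X = -18 - 8 = -26)
w(K) = 1/(2*K)
b(h, a) = 13 (b(h, a) = 39 - 26 = 13)
N(9, -1)/b(w(2), k) = 2/13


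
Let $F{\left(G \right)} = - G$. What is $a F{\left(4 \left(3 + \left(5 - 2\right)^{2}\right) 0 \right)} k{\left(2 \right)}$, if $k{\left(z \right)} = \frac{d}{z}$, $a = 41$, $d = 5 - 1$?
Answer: $0$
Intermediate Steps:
$d = 4$
$k{\left(z \right)} = \frac{4}{z}$
$a F{\left(4 \left(3 + \left(5 - 2\right)^{2}\right) 0 \right)} k{\left(2 \right)} = 41 \left(- 4 \left(3 + \left(5 - 2\right)^{2}\right) 0\right) \frac{4}{2} = 41 \left(- 4 \left(3 + 3^{2}\right) 0\right) 4 \cdot \frac{1}{2} = 41 \left(- 4 \left(3 + 9\right) 0\right) 2 = 41 \left(- 4 \cdot 12 \cdot 0\right) 2 = 41 \left(- 48 \cdot 0\right) 2 = 41 \left(\left(-1\right) 0\right) 2 = 41 \cdot 0 \cdot 2 = 0 \cdot 2 = 0$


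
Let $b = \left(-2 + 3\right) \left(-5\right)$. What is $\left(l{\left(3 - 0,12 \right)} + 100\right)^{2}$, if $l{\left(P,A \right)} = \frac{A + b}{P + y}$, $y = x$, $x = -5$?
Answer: $\frac{37249}{4} \approx 9312.3$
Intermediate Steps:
$b = -5$ ($b = 1 \left(-5\right) = -5$)
$y = -5$
$l{\left(P,A \right)} = \frac{-5 + A}{-5 + P}$ ($l{\left(P,A \right)} = \frac{A - 5}{P - 5} = \frac{-5 + A}{-5 + P}$)
$\left(l{\left(3 - 0,12 \right)} + 100\right)^{2} = \left(\frac{-5 + 12}{-5 + \left(3 - 0\right)} + 100\right)^{2} = \left(\frac{1}{-5 + \left(3 + 0\right)} 7 + 100\right)^{2} = \left(\frac{1}{-5 + 3} \cdot 7 + 100\right)^{2} = \left(\frac{1}{-2} \cdot 7 + 100\right)^{2} = \left(\left(- \frac{1}{2}\right) 7 + 100\right)^{2} = \left(- \frac{7}{2} + 100\right)^{2} = \left(\frac{193}{2}\right)^{2} = \frac{37249}{4}$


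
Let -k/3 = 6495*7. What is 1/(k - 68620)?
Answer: -1/205015 ≈ -4.8777e-6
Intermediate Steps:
k = -136395 (k = -19485*7 = -3*45465 = -136395)
1/(k - 68620) = 1/(-136395 - 68620) = 1/(-205015) = -1/205015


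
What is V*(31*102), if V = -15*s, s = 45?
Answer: -2134350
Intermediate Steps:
V = -675 (V = -15*45 = -675)
V*(31*102) = -20925*102 = -675*3162 = -2134350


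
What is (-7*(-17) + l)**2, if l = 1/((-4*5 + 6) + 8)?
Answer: 508369/36 ≈ 14121.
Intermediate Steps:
l = -1/6 (l = 1/((-20 + 6) + 8) = 1/(-14 + 8) = 1/(-6) = -1/6 ≈ -0.16667)
(-7*(-17) + l)**2 = (-7*(-17) - 1/6)**2 = (119 - 1/6)**2 = (713/6)**2 = 508369/36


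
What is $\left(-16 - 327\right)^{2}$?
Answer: $117649$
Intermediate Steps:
$\left(-16 - 327\right)^{2} = \left(-343\right)^{2} = 117649$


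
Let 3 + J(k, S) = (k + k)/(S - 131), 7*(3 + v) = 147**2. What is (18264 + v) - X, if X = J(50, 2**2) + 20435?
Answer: 116432/127 ≈ 916.79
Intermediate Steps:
v = 3084 (v = -3 + (1/7)*147**2 = -3 + (1/7)*21609 = -3 + 3087 = 3084)
J(k, S) = -3 + 2*k/(-131 + S) (J(k, S) = -3 + (k + k)/(S - 131) = -3 + (2*k)/(-131 + S) = -3 + 2*k/(-131 + S))
X = 2594764/127 (X = (393 - 3*2**2 + 2*50)/(-131 + 2**2) + 20435 = (393 - 3*4 + 100)/(-131 + 4) + 20435 = (393 - 12 + 100)/(-127) + 20435 = -1/127*481 + 20435 = -481/127 + 20435 = 2594764/127 ≈ 20431.)
(18264 + v) - X = (18264 + 3084) - 1*2594764/127 = 21348 - 2594764/127 = 116432/127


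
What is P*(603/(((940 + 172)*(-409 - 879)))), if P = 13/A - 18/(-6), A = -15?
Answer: -201/223790 ≈ -0.00089816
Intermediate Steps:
P = 32/15 (P = 13/(-15) - 18/(-6) = 13*(-1/15) - 18*(-⅙) = -13/15 + 3 = 32/15 ≈ 2.1333)
P*(603/(((940 + 172)*(-409 - 879)))) = 32*(603/(((940 + 172)*(-409 - 879))))/15 = 32*(603/((1112*(-1288))))/15 = 32*(603/(-1432256))/15 = 32*(603*(-1/1432256))/15 = (32/15)*(-603/1432256) = -201/223790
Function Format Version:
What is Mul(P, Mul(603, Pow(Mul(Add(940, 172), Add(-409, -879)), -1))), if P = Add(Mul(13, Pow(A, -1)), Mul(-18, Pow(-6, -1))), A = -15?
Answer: Rational(-201, 223790) ≈ -0.00089816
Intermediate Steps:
P = Rational(32, 15) (P = Add(Mul(13, Pow(-15, -1)), Mul(-18, Pow(-6, -1))) = Add(Mul(13, Rational(-1, 15)), Mul(-18, Rational(-1, 6))) = Add(Rational(-13, 15), 3) = Rational(32, 15) ≈ 2.1333)
Mul(P, Mul(603, Pow(Mul(Add(940, 172), Add(-409, -879)), -1))) = Mul(Rational(32, 15), Mul(603, Pow(Mul(Add(940, 172), Add(-409, -879)), -1))) = Mul(Rational(32, 15), Mul(603, Pow(Mul(1112, -1288), -1))) = Mul(Rational(32, 15), Mul(603, Pow(-1432256, -1))) = Mul(Rational(32, 15), Mul(603, Rational(-1, 1432256))) = Mul(Rational(32, 15), Rational(-603, 1432256)) = Rational(-201, 223790)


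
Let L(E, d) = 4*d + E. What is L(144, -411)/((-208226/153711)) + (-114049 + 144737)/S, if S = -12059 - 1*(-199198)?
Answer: 21577187141494/19483602707 ≈ 1107.5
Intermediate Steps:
L(E, d) = E + 4*d
S = 187139 (S = -12059 + 199198 = 187139)
L(144, -411)/((-208226/153711)) + (-114049 + 144737)/S = (144 + 4*(-411))/((-208226/153711)) + (-114049 + 144737)/187139 = (144 - 1644)/((-208226*1/153711)) + 30688*(1/187139) = -1500/(-208226/153711) + 30688/187139 = -1500*(-153711/208226) + 30688/187139 = 115283250/104113 + 30688/187139 = 21577187141494/19483602707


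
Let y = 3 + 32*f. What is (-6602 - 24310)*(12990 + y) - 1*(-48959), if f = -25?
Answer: -376861057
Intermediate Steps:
y = -797 (y = 3 + 32*(-25) = 3 - 800 = -797)
(-6602 - 24310)*(12990 + y) - 1*(-48959) = (-6602 - 24310)*(12990 - 797) - 1*(-48959) = -30912*12193 + 48959 = -376910016 + 48959 = -376861057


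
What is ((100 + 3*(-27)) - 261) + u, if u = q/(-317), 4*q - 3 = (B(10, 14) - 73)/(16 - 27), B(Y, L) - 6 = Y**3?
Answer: -843629/3487 ≈ -241.94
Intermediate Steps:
B(Y, L) = 6 + Y**3
q = -225/11 (q = 3/4 + (((6 + 10**3) - 73)/(16 - 27))/4 = 3/4 + (((6 + 1000) - 73)/(-11))/4 = 3/4 + ((1006 - 73)*(-1/11))/4 = 3/4 + (933*(-1/11))/4 = 3/4 + (1/4)*(-933/11) = 3/4 - 933/44 = -225/11 ≈ -20.455)
u = 225/3487 (u = -225/11/(-317) = -225/11*(-1/317) = 225/3487 ≈ 0.064525)
((100 + 3*(-27)) - 261) + u = ((100 + 3*(-27)) - 261) + 225/3487 = ((100 - 81) - 261) + 225/3487 = (19 - 261) + 225/3487 = -242 + 225/3487 = -843629/3487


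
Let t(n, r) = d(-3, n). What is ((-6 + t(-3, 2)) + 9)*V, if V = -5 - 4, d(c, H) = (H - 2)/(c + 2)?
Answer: -72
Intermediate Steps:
d(c, H) = (-2 + H)/(2 + c)
t(n, r) = 2 - n (t(n, r) = (-2 + n)/(2 - 3) = (-2 + n)/(-1) = -(-2 + n) = 2 - n)
V = -9
((-6 + t(-3, 2)) + 9)*V = ((-6 + (2 - 1*(-3))) + 9)*(-9) = ((-6 + (2 + 3)) + 9)*(-9) = ((-6 + 5) + 9)*(-9) = (-1 + 9)*(-9) = 8*(-9) = -72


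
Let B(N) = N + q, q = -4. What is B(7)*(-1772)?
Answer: -5316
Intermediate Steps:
B(N) = -4 + N (B(N) = N - 4 = -4 + N)
B(7)*(-1772) = (-4 + 7)*(-1772) = 3*(-1772) = -5316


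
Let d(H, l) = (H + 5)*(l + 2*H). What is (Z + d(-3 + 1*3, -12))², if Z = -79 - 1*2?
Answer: 19881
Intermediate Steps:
d(H, l) = (5 + H)*(l + 2*H)
Z = -81 (Z = -79 - 2 = -81)
(Z + d(-3 + 1*3, -12))² = (-81 + (2*(-3 + 1*3)² + 5*(-12) + 10*(-3 + 1*3) + (-3 + 1*3)*(-12)))² = (-81 + (2*(-3 + 3)² - 60 + 10*(-3 + 3) + (-3 + 3)*(-12)))² = (-81 + (2*0² - 60 + 10*0 + 0*(-12)))² = (-81 + (2*0 - 60 + 0 + 0))² = (-81 + (0 - 60 + 0 + 0))² = (-81 - 60)² = (-141)² = 19881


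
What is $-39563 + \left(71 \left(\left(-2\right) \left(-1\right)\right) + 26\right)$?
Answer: $-39395$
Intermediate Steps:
$-39563 + \left(71 \left(\left(-2\right) \left(-1\right)\right) + 26\right) = -39563 + \left(71 \cdot 2 + 26\right) = -39563 + \left(142 + 26\right) = -39563 + 168 = -39395$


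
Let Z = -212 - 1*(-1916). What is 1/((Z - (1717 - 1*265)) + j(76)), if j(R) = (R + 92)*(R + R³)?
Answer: 1/73760988 ≈ 1.3557e-8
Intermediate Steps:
j(R) = (92 + R)*(R + R³)
Z = 1704 (Z = -212 + 1916 = 1704)
1/((Z - (1717 - 1*265)) + j(76)) = 1/((1704 - (1717 - 1*265)) + 76*(92 + 76 + 76³ + 92*76²)) = 1/((1704 - (1717 - 265)) + 76*(92 + 76 + 438976 + 92*5776)) = 1/((1704 - 1*1452) + 76*(92 + 76 + 438976 + 531392)) = 1/((1704 - 1452) + 76*970536) = 1/(252 + 73760736) = 1/73760988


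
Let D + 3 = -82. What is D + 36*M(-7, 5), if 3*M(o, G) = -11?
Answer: -217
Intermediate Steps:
D = -85 (D = -3 - 82 = -85)
M(o, G) = -11/3 (M(o, G) = (⅓)*(-11) = -11/3)
D + 36*M(-7, 5) = -85 + 36*(-11/3) = -85 - 132 = -217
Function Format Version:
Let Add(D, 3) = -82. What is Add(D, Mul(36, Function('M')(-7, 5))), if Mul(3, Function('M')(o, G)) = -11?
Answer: -217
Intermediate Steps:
D = -85 (D = Add(-3, -82) = -85)
Function('M')(o, G) = Rational(-11, 3) (Function('M')(o, G) = Mul(Rational(1, 3), -11) = Rational(-11, 3))
Add(D, Mul(36, Function('M')(-7, 5))) = Add(-85, Mul(36, Rational(-11, 3))) = Add(-85, -132) = -217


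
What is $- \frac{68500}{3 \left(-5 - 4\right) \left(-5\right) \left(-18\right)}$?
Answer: $\frac{6850}{243} \approx 28.189$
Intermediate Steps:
$- \frac{68500}{3 \left(-5 - 4\right) \left(-5\right) \left(-18\right)} = - \frac{68500}{3 \left(-9\right) \left(-5\right) \left(-18\right)} = - \frac{68500}{\left(-27\right) \left(-5\right) \left(-18\right)} = - \frac{68500}{135 \left(-18\right)} = - \frac{68500}{-2430} = \left(-68500\right) \left(- \frac{1}{2430}\right) = \frac{6850}{243}$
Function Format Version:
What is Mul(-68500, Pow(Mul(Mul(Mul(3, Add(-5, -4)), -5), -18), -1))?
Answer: Rational(6850, 243) ≈ 28.189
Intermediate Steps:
Mul(-68500, Pow(Mul(Mul(Mul(3, Add(-5, -4)), -5), -18), -1)) = Mul(-68500, Pow(Mul(Mul(Mul(3, -9), -5), -18), -1)) = Mul(-68500, Pow(Mul(Mul(-27, -5), -18), -1)) = Mul(-68500, Pow(Mul(135, -18), -1)) = Mul(-68500, Pow(-2430, -1)) = Mul(-68500, Rational(-1, 2430)) = Rational(6850, 243)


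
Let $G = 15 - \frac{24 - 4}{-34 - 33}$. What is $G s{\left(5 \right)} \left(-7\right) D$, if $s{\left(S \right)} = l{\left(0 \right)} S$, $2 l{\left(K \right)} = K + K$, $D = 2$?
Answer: $0$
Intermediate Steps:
$l{\left(K \right)} = K$ ($l{\left(K \right)} = \frac{K + K}{2} = \frac{2 K}{2} = K$)
$s{\left(S \right)} = 0$ ($s{\left(S \right)} = 0 S = 0$)
$G = \frac{1025}{67}$ ($G = 15 - \frac{20}{-67} = 15 - 20 \left(- \frac{1}{67}\right) = 15 - - \frac{20}{67} = 15 + \frac{20}{67} = \frac{1025}{67} \approx 15.299$)
$G s{\left(5 \right)} \left(-7\right) D = \frac{1025 \cdot 0 \left(-7\right) 2}{67} = \frac{1025 \cdot 0 \cdot 2}{67} = \frac{1025}{67} \cdot 0 = 0$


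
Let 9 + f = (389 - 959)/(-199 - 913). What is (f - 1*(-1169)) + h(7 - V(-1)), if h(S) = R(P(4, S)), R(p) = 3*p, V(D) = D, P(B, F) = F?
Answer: 658589/556 ≈ 1184.5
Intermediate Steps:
f = -4719/556 (f = -9 + (389 - 959)/(-199 - 913) = -9 - 570/(-1112) = -9 - 570*(-1/1112) = -9 + 285/556 = -4719/556 ≈ -8.4874)
h(S) = 3*S
(f - 1*(-1169)) + h(7 - V(-1)) = (-4719/556 - 1*(-1169)) + 3*(7 - 1*(-1)) = (-4719/556 + 1169) + 3*(7 + 1) = 645245/556 + 3*8 = 645245/556 + 24 = 658589/556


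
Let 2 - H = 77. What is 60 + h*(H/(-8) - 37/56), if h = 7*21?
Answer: 1341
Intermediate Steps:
H = -75 (H = 2 - 1*77 = 2 - 77 = -75)
h = 147
60 + h*(H/(-8) - 37/56) = 60 + 147*(-75/(-8) - 37/56) = 60 + 147*(-75*(-⅛) - 37*1/56) = 60 + 147*(75/8 - 37/56) = 60 + 147*(61/7) = 60 + 1281 = 1341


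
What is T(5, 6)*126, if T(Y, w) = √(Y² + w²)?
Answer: 126*√61 ≈ 984.09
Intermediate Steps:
T(5, 6)*126 = √(5² + 6²)*126 = √(25 + 36)*126 = √61*126 = 126*√61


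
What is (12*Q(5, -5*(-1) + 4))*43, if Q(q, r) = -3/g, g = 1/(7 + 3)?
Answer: -15480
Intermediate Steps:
g = 1/10 ≈ 0.10000
Q(q, r) = -30 (Q(q, r) = -3/1/10 = -3*10 = -30)
(12*Q(5, -5*(-1) + 4))*43 = (12*(-30))*43 = -360*43 = -15480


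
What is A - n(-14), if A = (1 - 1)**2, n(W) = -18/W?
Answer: -9/7 ≈ -1.2857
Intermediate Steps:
A = 0 (A = 0**2 = 0)
A - n(-14) = 0 - (-18)/(-14) = 0 - (-18)*(-1)/14 = 0 - 1*9/7 = 0 - 9/7 = -9/7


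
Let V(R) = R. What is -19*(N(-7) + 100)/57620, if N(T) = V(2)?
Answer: -969/28810 ≈ -0.033634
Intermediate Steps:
N(T) = 2
-19*(N(-7) + 100)/57620 = -19*(2 + 100)/57620 = -19*102*(1/57620) = -1938*1/57620 = -969/28810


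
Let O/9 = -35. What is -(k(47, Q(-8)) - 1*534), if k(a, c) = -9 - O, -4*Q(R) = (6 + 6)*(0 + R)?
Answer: 228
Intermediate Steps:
O = -315 (O = 9*(-35) = -315)
Q(R) = -3*R (Q(R) = -(6 + 6)*(0 + R)/4 = -3*R)
k(a, c) = 306 (k(a, c) = -9 - 1*(-315) = -9 + 315 = 306)
-(k(47, Q(-8)) - 1*534) = -(306 - 1*534) = -(306 - 534) = -1*(-228) = 228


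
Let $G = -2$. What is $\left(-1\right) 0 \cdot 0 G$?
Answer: $0$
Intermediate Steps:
$\left(-1\right) 0 \cdot 0 G = \left(-1\right) 0 \cdot 0 \left(-2\right) = 0 \cdot 0 = 0$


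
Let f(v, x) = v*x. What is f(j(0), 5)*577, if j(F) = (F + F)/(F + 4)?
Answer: 0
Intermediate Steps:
j(F) = 2*F/(4 + F) (j(F) = (2*F)/(4 + F) = 2*F/(4 + F))
f(j(0), 5)*577 = ((2*0/(4 + 0))*5)*577 = ((2*0/4)*5)*577 = ((2*0*(1/4))*5)*577 = (0*5)*577 = 0*577 = 0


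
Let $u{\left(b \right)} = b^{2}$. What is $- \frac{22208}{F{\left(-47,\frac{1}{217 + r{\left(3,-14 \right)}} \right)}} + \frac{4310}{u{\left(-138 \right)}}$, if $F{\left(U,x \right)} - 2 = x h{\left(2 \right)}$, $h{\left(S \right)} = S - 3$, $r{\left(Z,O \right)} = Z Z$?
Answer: $- \frac{47790022271}{4294422} \approx -11128.0$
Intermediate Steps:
$r{\left(Z,O \right)} = Z^{2}$
$h{\left(S \right)} = -3 + S$ ($h{\left(S \right)} = S - 3 = -3 + S$)
$F{\left(U,x \right)} = 2 - x$ ($F{\left(U,x \right)} = 2 + x \left(-3 + 2\right) = 2 + x \left(-1\right) = 2 - x$)
$- \frac{22208}{F{\left(-47,\frac{1}{217 + r{\left(3,-14 \right)}} \right)}} + \frac{4310}{u{\left(-138 \right)}} = - \frac{22208}{2 - \frac{1}{217 + 3^{2}}} + \frac{4310}{\left(-138\right)^{2}} = - \frac{22208}{2 - \frac{1}{217 + 9}} + \frac{4310}{19044} = - \frac{22208}{2 - \frac{1}{226}} + 4310 \cdot \frac{1}{19044} = - \frac{22208}{2 - \frac{1}{226}} + \frac{2155}{9522} = - \frac{22208}{\frac{451}{226}} + \frac{2155}{9522} = \left(-22208\right) \frac{226}{451} + \frac{2155}{9522} = - \frac{5019008}{451} + \frac{2155}{9522} = - \frac{47790022271}{4294422}$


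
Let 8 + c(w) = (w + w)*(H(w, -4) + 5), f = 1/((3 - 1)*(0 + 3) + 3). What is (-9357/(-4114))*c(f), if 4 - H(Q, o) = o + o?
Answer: -59261/6171 ≈ -9.6031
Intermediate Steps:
H(Q, o) = 4 - 2*o (H(Q, o) = 4 - (o + o) = 4 - 2*o)
f = ⅑ (f = 1/(2*3 + 3) = 1/(6 + 3) = 1/9 = ⅑ ≈ 0.11111)
c(w) = -8 + 34*w (c(w) = -8 + (w + w)*((4 - 2*(-4)) + 5) = -8 + (2*w)*((4 + 8) + 5) = -8 + (2*w)*(12 + 5) = -8 + (2*w)*17 = -8 + 34*w)
(-9357/(-4114))*c(f) = (-9357/(-4114))*(-8 + 34*(⅑)) = (-9357*(-1/4114))*(-8 + 34/9) = (9357/4114)*(-38/9) = -59261/6171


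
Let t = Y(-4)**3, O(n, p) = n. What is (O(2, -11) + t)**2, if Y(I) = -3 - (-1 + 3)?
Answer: 15129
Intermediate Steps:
Y(I) = -5 (Y(I) = -3 - 2 = -5)
t = -125 (t = (-5)**3 = -125)
(O(2, -11) + t)**2 = (2 - 125)**2 = (-123)**2 = 15129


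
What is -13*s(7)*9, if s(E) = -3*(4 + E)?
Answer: 3861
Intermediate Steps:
s(E) = -12 - 3*E
-13*s(7)*9 = -13*(-12 - 3*7)*9 = -13*(-12 - 21)*9 = -13*(-33)*9 = 429*9 = 3861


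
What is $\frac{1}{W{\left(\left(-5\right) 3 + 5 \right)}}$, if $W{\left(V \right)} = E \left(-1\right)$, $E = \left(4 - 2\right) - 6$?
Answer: $\frac{1}{4} \approx 0.25$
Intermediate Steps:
$E = -4$ ($E = 2 - 6 = -4$)
$W{\left(V \right)} = 4$ ($W{\left(V \right)} = \left(-4\right) \left(-1\right) = 4$)
$\frac{1}{W{\left(\left(-5\right) 3 + 5 \right)}} = \frac{1}{4}$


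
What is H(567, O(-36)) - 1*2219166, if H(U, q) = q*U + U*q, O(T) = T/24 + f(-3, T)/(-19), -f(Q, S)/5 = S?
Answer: -42400593/19 ≈ -2.2316e+6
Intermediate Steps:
f(Q, S) = -5*S
O(T) = 139*T/456 (O(T) = T/24 - 5*T/(-19) = T*(1/24) - 5*T*(-1/19) = T/24 + 5*T/19 = 139*T/456)
H(U, q) = 2*U*q (H(U, q) = U*q + U*q = 2*U*q)
H(567, O(-36)) - 1*2219166 = 2*567*((139/456)*(-36)) - 1*2219166 = 2*567*(-417/38) - 2219166 = -236439/19 - 2219166 = -42400593/19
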